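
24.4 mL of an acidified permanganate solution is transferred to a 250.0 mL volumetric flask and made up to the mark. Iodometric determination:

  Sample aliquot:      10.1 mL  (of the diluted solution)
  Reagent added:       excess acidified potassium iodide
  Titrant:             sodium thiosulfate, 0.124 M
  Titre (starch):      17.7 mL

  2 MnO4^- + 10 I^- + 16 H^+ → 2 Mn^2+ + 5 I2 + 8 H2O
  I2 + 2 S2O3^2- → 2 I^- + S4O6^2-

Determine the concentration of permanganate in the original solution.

0.445 M

n(S2O3^2-) = 0.0177 × 0.124 = 2.19 × 10^-3 mol
n(I2) = n(S2O3^2-)/2 = 1.10 × 10^-3 mol
From the 2:5 ratio, n(MnO4^-) in the aliquot = 2/5 × 1.10 × 10^-3 = 4.39 × 10^-4 mol
[MnO4^-]_dilute = 4.39 × 10^-4 / 0.0101 = 0.0435 mol/L
[MnO4^-]_original = 0.0435 × 250.0/24.4 = 0.445 mol/L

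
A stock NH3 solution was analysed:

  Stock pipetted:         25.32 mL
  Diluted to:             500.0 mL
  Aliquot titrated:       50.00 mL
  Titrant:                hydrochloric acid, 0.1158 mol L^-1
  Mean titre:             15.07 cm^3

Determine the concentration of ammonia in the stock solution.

0.6892 mol/L

NH3 + HCl → NH4Cl
n(HCl) = 0.01507 × 0.1158 = 1.745 × 10^-3 mol
n(NH3) in the aliquot = 1.745 × 10^-3 mol (1:1 ratio)
[NH3]_dilute = 1.745 × 10^-3 / 0.05000 = 0.03490 mol/L
Dilution factor = 500.0 / 25.32 = 19.75
[NH3]_stock = 0.03490 × 19.75 = 0.6892 mol/L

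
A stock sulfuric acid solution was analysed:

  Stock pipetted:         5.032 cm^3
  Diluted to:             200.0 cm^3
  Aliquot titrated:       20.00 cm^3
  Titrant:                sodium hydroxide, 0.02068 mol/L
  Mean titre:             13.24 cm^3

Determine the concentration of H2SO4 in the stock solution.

H2SO4 + 2 NaOH → Na2SO4 + 2 H2O
n(NaOH) = 0.01324 × 0.02068 = 2.738 × 10^-4 mol
From the 1:2 ratio, n(H2SO4) in the aliquot = 1/2 × 2.738 × 10^-4 = 1.369 × 10^-4 mol
[H2SO4]_dilute = 1.369 × 10^-4 / 0.02000 = 0.006845 mol/L
Dilution factor = 200.0 / 5.032 = 39.75
[H2SO4]_stock = 0.006845 × 39.75 = 0.2721 mol/L

0.2721 mol/L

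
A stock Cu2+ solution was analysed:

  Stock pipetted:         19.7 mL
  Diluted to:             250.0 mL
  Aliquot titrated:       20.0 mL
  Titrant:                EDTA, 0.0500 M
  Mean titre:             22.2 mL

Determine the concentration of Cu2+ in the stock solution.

0.704 M

Cu^2+ + EDTA^4- → [Cu(EDTA)]^2-
n(EDTA) = 0.0222 × 0.0500 = 1.11 × 10^-3 mol
n(Cu2+) in the aliquot = 1.11 × 10^-3 mol (1:1 ratio)
[Cu2+]_dilute = 1.11 × 10^-3 / 0.0200 = 0.0555 mol/L
Dilution factor = 250.0 / 19.7 = 12.69
[Cu2+]_stock = 0.0555 × 12.69 = 0.704 mol/L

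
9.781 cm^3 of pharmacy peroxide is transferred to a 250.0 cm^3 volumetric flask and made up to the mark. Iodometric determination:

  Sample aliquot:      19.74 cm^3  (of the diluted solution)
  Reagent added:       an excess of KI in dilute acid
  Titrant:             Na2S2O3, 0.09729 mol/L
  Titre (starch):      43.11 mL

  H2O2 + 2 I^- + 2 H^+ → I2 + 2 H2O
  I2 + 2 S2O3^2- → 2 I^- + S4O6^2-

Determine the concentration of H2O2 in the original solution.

n(S2O3^2-) = 0.04311 × 0.09729 = 4.194 × 10^-3 mol
n(I2) = n(S2O3^2-)/2 = 2.097 × 10^-3 mol
n(H2O2) in the aliquot = 2.097 × 10^-3 mol (1:1 ratio)
[H2O2]_dilute = 2.097 × 10^-3 / 0.01974 = 0.1062 mol/L
[H2O2]_original = 0.1062 × 250.0/9.781 = 2.715 mol/L

2.715 mol/L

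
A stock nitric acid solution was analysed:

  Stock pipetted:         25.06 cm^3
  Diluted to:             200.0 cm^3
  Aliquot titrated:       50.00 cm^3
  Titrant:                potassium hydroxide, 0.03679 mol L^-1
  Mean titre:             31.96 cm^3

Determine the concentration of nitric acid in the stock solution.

0.1877 mol/L

HNO3 + KOH → KNO3 + H2O
n(KOH) = 0.03196 × 0.03679 = 1.176 × 10^-3 mol
n(HNO3) in the aliquot = 1.176 × 10^-3 mol (1:1 ratio)
[HNO3]_dilute = 1.176 × 10^-3 / 0.05000 = 0.02352 mol/L
Dilution factor = 200.0 / 25.06 = 7.981
[HNO3]_stock = 0.02352 × 7.981 = 0.1877 mol/L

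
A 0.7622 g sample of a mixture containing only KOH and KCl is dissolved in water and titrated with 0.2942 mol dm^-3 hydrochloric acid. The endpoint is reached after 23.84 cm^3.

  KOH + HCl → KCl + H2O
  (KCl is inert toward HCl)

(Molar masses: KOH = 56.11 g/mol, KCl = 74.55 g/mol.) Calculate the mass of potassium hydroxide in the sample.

0.3935 g

n(HCl) = 0.02384 × 0.2942 = 7.014 × 10^-3 mol
Let x = n(KOH), y = n(KCl).
Titrant: 1x = 7.014 × 10^-3;  mass: 56.11x + 74.55y = 0.7622
Solving, x = 7.014 × 10^-3 mol, y = 4.945 × 10^-3 mol
mass of KOH = 7.014 × 10^-3 × 56.11 = 0.3935 g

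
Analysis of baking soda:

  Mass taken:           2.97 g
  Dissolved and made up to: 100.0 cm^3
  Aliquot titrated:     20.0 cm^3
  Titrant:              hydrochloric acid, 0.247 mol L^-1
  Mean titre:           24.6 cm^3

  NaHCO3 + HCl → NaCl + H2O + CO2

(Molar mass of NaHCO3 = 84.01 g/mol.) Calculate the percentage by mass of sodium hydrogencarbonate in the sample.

n(HCl) per titration = 0.0246 × 0.247 = 6.08 × 10^-3 mol
n(NaHCO3) in each aliquot = 6.08 × 10^-3 mol (1:1 ratio)
n(NaHCO3) in the whole flask = 6.08 × 10^-3 × 100.0/20.0 = 0.0304 mol
mass of NaHCO3 = 0.0304 × 84.01 = 2.55 g
% NaHCO3 = 2.55 / 2.97 × 100 = 85.9 %

85.9 %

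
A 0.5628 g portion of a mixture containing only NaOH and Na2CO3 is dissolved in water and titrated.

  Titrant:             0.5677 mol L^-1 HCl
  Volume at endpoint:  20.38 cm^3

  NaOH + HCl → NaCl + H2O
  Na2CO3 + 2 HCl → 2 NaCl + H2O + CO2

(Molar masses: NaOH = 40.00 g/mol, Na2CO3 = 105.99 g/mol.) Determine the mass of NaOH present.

0.1549 g

n(HCl) = 0.02038 × 0.5677 = 0.01157 mol
Let x = n(NaOH), y = n(Na2CO3).
Titrant: 1x + 2y = 0.01157;  mass: 40.00x + 105.99y = 0.5628
Solving, x = 3.874 × 10^-3 mol, y = 3.848 × 10^-3 mol
mass of NaOH = 3.874 × 10^-3 × 40.00 = 0.1549 g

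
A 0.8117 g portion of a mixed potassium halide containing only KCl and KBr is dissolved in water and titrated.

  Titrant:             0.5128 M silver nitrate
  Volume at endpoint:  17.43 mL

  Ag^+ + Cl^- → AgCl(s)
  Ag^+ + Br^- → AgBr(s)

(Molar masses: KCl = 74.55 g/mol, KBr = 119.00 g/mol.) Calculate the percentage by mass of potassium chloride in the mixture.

52.06 %

n(AgNO3) = 0.01743 × 0.5128 = 8.938 × 10^-3 mol
Let x = n(KCl), y = n(KBr).
Titrant: 1x + 1y = 8.938 × 10^-3;  mass: 74.55x + 119.00y = 0.8117
Solving, x = 5.668 × 10^-3 mol, y = 3.270 × 10^-3 mol
mass of KCl = 5.668 × 10^-3 × 74.55 = 0.4225 g
% KCl = 0.4225 / 0.8117 × 100 = 52.06 %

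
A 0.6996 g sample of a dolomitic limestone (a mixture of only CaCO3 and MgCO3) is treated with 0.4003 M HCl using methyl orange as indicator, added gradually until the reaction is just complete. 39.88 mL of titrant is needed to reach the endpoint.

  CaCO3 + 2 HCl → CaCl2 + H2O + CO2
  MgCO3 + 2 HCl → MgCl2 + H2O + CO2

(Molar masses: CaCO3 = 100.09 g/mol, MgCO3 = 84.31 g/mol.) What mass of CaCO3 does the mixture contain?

0.1690 g

n(HCl) = 0.03988 × 0.4003 = 0.01596 mol
Let x = n(CaCO3), y = n(MgCO3).
Titrant: 2x + 2y = 0.01596;  mass: 100.09x + 84.31y = 0.6996
Solving, x = 1.688 × 10^-3 mol, y = 6.294 × 10^-3 mol
mass of CaCO3 = 1.688 × 10^-3 × 100.09 = 0.1690 g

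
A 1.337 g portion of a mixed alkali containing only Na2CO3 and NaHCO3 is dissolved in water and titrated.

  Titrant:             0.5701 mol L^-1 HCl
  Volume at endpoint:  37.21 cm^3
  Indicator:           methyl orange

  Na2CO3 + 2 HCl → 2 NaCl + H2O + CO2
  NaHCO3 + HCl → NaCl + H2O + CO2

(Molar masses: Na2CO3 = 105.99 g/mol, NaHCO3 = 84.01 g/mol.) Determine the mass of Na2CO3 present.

0.7606 g

n(HCl) = 0.03721 × 0.5701 = 0.02121 mol
Let x = n(Na2CO3), y = n(NaHCO3).
Titrant: 2x + 1y = 0.02121;  mass: 105.99x + 84.01y = 1.337
Solving, x = 7.176 × 10^-3 mol, y = 6.861 × 10^-3 mol
mass of Na2CO3 = 7.176 × 10^-3 × 105.99 = 0.7606 g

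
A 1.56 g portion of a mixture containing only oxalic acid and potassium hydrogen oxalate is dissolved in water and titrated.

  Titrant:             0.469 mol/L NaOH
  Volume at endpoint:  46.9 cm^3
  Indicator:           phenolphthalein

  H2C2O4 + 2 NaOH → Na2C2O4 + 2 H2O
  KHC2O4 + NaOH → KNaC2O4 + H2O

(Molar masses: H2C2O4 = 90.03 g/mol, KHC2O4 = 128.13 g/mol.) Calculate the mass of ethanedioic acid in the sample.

0.682 g

n(NaOH) = 0.0469 × 0.469 = 0.0220 mol
Let x = n(H2C2O4), y = n(KHC2O4).
Titrant: 2x + 1y = 0.0220;  mass: 90.03x + 128.13y = 1.56
Solving, x = 7.57 × 10^-3 mol, y = 6.86 × 10^-3 mol
mass of H2C2O4 = 7.57 × 10^-3 × 90.03 = 0.682 g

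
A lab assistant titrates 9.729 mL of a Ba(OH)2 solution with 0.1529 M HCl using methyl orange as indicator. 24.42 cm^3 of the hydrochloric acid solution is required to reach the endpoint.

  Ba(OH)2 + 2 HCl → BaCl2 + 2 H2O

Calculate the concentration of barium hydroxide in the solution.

0.1919 M

n(HCl) = 0.02442 L × 0.1529 mol/L = 3.734 × 10^-3 mol
From the 1:2 mole ratio, n(Ba(OH)2) = 1/2 × 3.734 × 10^-3 = 1.867 × 10^-3 mol
[Ba(OH)2] = 1.867 × 10^-3 mol / 0.009729 L = 0.1919 mol/L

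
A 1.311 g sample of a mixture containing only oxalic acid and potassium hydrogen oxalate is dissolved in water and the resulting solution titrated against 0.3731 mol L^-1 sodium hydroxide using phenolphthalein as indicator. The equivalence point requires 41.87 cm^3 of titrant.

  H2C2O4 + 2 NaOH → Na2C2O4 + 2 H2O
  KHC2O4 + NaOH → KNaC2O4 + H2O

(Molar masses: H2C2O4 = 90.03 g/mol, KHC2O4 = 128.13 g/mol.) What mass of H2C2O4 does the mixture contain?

n(NaOH) = 0.04187 × 0.3731 = 0.01562 mol
Let x = n(H2C2O4), y = n(KHC2O4).
Titrant: 2x + 1y = 0.01562;  mass: 90.03x + 128.13y = 1.311
Solving, x = 4.155 × 10^-3 mol, y = 7.313 × 10^-3 mol
mass of H2C2O4 = 4.155 × 10^-3 × 90.03 = 0.3740 g

0.3740 g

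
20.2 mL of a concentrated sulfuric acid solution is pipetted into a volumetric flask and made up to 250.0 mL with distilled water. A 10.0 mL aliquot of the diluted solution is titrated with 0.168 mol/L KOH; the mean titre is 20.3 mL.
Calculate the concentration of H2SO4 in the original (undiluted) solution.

2.11 mol/L

H2SO4 + 2 KOH → K2SO4 + 2 H2O
n(KOH) = 0.0203 × 0.168 = 3.41 × 10^-3 mol
From the 1:2 ratio, n(H2SO4) in the aliquot = 1/2 × 3.41 × 10^-3 = 1.71 × 10^-3 mol
[H2SO4]_dilute = 1.71 × 10^-3 / 0.0100 = 0.171 mol/L
Dilution factor = 250.0 / 20.2 = 12.38
[H2SO4]_stock = 0.171 × 12.38 = 2.11 mol/L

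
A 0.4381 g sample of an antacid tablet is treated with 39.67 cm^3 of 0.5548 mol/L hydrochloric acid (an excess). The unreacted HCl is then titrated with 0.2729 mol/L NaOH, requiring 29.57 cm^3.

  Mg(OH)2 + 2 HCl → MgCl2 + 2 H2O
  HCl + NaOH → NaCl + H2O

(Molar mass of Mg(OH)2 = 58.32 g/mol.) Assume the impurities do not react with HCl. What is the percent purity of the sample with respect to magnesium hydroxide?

n(HCl) added = 0.03967 × 0.5548 = 0.02201 mol
n(NaOH) used in back-titration = 0.02957 × 0.2729 = 8.070 × 10^-3 mol
n(HCl) left over = 8.070 × 10^-3 mol (1:1 ratio)
n(HCl) consumed by analyte = 0.02201 − 8.070 × 10^-3 = 0.01394 mol
From the 1:2 ratio, n(Mg(OH)2) = 1/2 × 0.01394 = 6.970 × 10^-3 mol
mass of Mg(OH)2 = 6.970 × 10^-3 × 58.32 = 0.4065 g
% Mg(OH)2 = 0.4065 / 0.4381 × 100 = 92.78 %

92.78 %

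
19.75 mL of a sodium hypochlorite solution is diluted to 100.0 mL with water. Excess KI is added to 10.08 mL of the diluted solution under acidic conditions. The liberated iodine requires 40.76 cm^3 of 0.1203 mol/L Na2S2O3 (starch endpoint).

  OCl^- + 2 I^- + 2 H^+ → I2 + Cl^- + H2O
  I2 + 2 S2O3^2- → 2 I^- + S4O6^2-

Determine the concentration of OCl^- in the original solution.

n(S2O3^2-) = 0.04076 × 0.1203 = 4.903 × 10^-3 mol
n(I2) = n(S2O3^2-)/2 = 2.452 × 10^-3 mol
n(OCl^-) in the aliquot = 2.452 × 10^-3 mol (1:1 ratio)
[OCl^-]_dilute = 2.452 × 10^-3 / 0.01008 = 0.2432 mol/L
[OCl^-]_original = 0.2432 × 100.0/19.75 = 1.232 mol/L

1.232 mol/L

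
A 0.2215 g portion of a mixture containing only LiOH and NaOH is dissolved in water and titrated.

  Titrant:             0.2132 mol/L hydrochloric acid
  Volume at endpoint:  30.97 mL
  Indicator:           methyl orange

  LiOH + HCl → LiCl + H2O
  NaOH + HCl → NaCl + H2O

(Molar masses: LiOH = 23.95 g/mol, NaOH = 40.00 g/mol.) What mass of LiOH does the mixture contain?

n(HCl) = 0.03097 × 0.2132 = 6.603 × 10^-3 mol
Let x = n(LiOH), y = n(NaOH).
Titrant: 1x + 1y = 6.603 × 10^-3;  mass: 23.95x + 40.00y = 0.2215
Solving, x = 2.655 × 10^-3 mol, y = 3.948 × 10^-3 mol
mass of LiOH = 2.655 × 10^-3 × 23.95 = 0.06359 g

0.06359 g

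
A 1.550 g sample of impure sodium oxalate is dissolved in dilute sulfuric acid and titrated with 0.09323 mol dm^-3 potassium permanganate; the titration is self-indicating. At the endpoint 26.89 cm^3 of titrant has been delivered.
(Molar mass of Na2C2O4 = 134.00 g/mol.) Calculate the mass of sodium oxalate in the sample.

0.8398 g

2 MnO4^- + 5 C2O4^2- + 16 H^+ → 2 Mn^2+ + 10 CO2 + 8 H2O
n(KMnO4) = 0.02689 L × 0.09323 mol/L = 2.507 × 10^-3 mol
From the 5:2 ratio, n(Na2C2O4) = 5/2 × 2.507 × 10^-3 = 6.267 × 10^-3 mol
mass of Na2C2O4 = 6.267 × 10^-3 × 134.00 g/mol = 0.8398 g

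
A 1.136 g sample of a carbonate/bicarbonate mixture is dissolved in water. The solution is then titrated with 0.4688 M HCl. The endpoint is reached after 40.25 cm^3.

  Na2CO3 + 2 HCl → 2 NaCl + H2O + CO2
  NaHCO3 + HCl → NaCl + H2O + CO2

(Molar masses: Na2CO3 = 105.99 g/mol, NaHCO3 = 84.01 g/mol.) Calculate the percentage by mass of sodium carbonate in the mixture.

n(HCl) = 0.04025 × 0.4688 = 0.01887 mol
Let x = n(Na2CO3), y = n(NaHCO3).
Titrant: 2x + 1y = 0.01887;  mass: 105.99x + 84.01y = 1.136
Solving, x = 7.242 × 10^-3 mol, y = 4.386 × 10^-3 mol
mass of Na2CO3 = 7.242 × 10^-3 × 105.99 = 0.7675 g
% Na2CO3 = 0.7675 / 1.136 × 100 = 67.57 %

67.57 %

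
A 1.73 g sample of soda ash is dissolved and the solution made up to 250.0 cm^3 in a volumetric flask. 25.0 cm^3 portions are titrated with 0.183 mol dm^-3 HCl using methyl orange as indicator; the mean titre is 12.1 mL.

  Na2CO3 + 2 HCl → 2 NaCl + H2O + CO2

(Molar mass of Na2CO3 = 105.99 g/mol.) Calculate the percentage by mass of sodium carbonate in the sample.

n(HCl) per titration = 0.0121 × 0.183 = 2.21 × 10^-3 mol
From the 1:2 ratio, n(Na2CO3) in each aliquot = 1/2 × 2.21 × 10^-3 = 1.11 × 10^-3 mol
n(Na2CO3) in the whole flask = 1.11 × 10^-3 × 250.0/25.0 = 0.0111 mol
mass of Na2CO3 = 0.0111 × 105.99 = 1.17 g
% Na2CO3 = 1.17 / 1.73 × 100 = 67.8 %

67.8 %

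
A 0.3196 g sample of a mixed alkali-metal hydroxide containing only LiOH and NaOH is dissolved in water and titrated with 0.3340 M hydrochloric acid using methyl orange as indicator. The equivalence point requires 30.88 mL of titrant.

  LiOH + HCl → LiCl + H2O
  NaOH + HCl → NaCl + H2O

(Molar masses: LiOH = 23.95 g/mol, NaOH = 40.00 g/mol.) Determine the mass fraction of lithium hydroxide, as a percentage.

43.40 %

n(HCl) = 0.03088 × 0.3340 = 0.01031 mol
Let x = n(LiOH), y = n(NaOH).
Titrant: 1x + 1y = 0.01031;  mass: 23.95x + 40.00y = 0.3196
Solving, x = 5.792 × 10^-3 mol, y = 4.522 × 10^-3 mol
mass of LiOH = 5.792 × 10^-3 × 23.95 = 0.1387 g
% LiOH = 0.1387 / 0.3196 × 100 = 43.40 %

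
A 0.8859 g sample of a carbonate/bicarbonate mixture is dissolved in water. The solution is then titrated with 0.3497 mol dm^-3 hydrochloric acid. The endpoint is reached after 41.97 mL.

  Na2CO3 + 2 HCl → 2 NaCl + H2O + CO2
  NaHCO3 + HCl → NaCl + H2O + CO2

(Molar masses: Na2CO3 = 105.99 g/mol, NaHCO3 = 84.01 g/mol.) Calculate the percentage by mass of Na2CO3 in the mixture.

66.95 %

n(HCl) = 0.04197 × 0.3497 = 0.01468 mol
Let x = n(Na2CO3), y = n(NaHCO3).
Titrant: 2x + 1y = 0.01468;  mass: 105.99x + 84.01y = 0.8859
Solving, x = 5.596 × 10^-3 mol, y = 3.485 × 10^-3 mol
mass of Na2CO3 = 5.596 × 10^-3 × 105.99 = 0.5931 g
% Na2CO3 = 0.5931 / 0.8859 × 100 = 66.95 %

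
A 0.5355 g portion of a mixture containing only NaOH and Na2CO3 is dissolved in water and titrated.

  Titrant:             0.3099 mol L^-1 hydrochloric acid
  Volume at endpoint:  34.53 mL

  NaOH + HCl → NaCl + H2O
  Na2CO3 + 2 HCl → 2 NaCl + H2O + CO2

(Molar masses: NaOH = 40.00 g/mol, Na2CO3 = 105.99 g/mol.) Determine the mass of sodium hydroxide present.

n(HCl) = 0.03453 × 0.3099 = 0.01070 mol
Let x = n(NaOH), y = n(Na2CO3).
Titrant: 1x + 2y = 0.01070;  mass: 40.00x + 105.99y = 0.5355
Solving, x = 2.431 × 10^-3 mol, y = 4.135 × 10^-3 mol
mass of NaOH = 2.431 × 10^-3 × 40.00 = 0.09724 g

0.09724 g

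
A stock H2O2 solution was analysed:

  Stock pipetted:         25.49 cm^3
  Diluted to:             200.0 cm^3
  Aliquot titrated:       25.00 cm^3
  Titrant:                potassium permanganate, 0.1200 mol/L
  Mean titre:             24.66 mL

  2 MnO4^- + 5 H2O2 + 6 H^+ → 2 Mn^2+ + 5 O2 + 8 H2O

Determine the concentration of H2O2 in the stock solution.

2.322 mol/L

n(KMnO4) = 0.02466 × 0.1200 = 2.959 × 10^-3 mol
From the 5:2 ratio, n(H2O2) in the aliquot = 5/2 × 2.959 × 10^-3 = 7.398 × 10^-3 mol
[H2O2]_dilute = 7.398 × 10^-3 / 0.02500 = 0.2959 mol/L
Dilution factor = 200.0 / 25.49 = 7.846
[H2O2]_stock = 0.2959 × 7.846 = 2.322 mol/L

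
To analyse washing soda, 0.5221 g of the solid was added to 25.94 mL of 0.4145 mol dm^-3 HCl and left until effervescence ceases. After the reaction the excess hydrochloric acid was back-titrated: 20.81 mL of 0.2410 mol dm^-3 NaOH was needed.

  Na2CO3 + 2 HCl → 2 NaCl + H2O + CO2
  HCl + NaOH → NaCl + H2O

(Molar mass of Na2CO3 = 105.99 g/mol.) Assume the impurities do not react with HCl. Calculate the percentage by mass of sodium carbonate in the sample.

n(HCl) added = 0.02594 × 0.4145 = 0.01075 mol
n(NaOH) used in back-titration = 0.02081 × 0.2410 = 5.015 × 10^-3 mol
n(HCl) left over = 5.015 × 10^-3 mol (1:1 ratio)
n(HCl) consumed by analyte = 0.01075 − 5.015 × 10^-3 = 5.737 × 10^-3 mol
From the 1:2 ratio, n(Na2CO3) = 1/2 × 5.737 × 10^-3 = 2.868 × 10^-3 mol
mass of Na2CO3 = 2.868 × 10^-3 × 105.99 = 0.3040 g
% Na2CO3 = 0.3040 / 0.5221 × 100 = 58.23 %

58.23 %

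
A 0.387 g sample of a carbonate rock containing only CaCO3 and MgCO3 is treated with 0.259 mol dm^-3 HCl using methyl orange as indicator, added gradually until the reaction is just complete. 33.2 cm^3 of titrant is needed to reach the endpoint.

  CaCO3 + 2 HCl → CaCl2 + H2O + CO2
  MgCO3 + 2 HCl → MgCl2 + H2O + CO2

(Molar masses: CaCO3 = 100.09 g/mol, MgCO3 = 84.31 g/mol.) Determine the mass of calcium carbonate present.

n(HCl) = 0.0332 × 0.259 = 8.60 × 10^-3 mol
Let x = n(CaCO3), y = n(MgCO3).
Titrant: 2x + 2y = 8.60 × 10^-3;  mass: 100.09x + 84.31y = 0.387
Solving, x = 1.55 × 10^-3 mol, y = 2.75 × 10^-3 mol
mass of CaCO3 = 1.55 × 10^-3 × 100.09 = 0.156 g

0.156 g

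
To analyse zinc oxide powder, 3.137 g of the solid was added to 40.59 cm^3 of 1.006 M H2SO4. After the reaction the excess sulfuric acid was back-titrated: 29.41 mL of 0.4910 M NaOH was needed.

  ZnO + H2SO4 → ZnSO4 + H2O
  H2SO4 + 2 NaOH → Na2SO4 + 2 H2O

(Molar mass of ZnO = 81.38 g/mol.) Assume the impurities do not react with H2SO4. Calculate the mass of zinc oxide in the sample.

2.735 g

n(H2SO4) added = 0.04059 × 1.006 = 0.04083 mol
n(NaOH) used in back-titration = 0.02941 × 0.4910 = 0.01444 mol
From the 1:2 ratio, n(H2SO4) left over = 1/2 × 0.01444 = 7.220 × 10^-3 mol
n(H2SO4) consumed by analyte = 0.04083 − 7.220 × 10^-3 = 0.03361 mol
n(ZnO) = 0.03361 mol (1:1 ratio)
mass of ZnO = 0.03361 × 81.38 = 2.735 g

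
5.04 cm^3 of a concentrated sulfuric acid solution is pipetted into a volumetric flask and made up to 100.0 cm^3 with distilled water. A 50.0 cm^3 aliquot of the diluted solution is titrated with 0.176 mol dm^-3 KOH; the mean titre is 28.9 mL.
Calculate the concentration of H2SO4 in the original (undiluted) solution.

1.01 mol/L

H2SO4 + 2 KOH → K2SO4 + 2 H2O
n(KOH) = 0.0289 × 0.176 = 5.09 × 10^-3 mol
From the 1:2 ratio, n(H2SO4) in the aliquot = 1/2 × 5.09 × 10^-3 = 2.54 × 10^-3 mol
[H2SO4]_dilute = 2.54 × 10^-3 / 0.0500 = 0.0509 mol/L
Dilution factor = 100.0 / 5.04 = 19.84
[H2SO4]_stock = 0.0509 × 19.84 = 1.01 mol/L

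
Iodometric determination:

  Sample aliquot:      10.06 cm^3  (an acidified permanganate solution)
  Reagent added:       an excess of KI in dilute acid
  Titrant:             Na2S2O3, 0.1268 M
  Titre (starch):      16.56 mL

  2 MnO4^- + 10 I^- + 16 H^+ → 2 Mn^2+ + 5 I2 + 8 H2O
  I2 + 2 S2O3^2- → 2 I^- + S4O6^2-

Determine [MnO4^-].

0.04175 M

n(S2O3^2-) = 0.01656 × 0.1268 = 2.100 × 10^-3 mol
n(I2) = n(S2O3^2-)/2 = 1.050 × 10^-3 mol
From the 2:5 ratio, n(MnO4^-) in the aliquot = 2/5 × 1.050 × 10^-3 = 4.200 × 10^-4 mol
[MnO4^-] = 4.200 × 10^-4 / 0.01006 = 0.04175 mol/L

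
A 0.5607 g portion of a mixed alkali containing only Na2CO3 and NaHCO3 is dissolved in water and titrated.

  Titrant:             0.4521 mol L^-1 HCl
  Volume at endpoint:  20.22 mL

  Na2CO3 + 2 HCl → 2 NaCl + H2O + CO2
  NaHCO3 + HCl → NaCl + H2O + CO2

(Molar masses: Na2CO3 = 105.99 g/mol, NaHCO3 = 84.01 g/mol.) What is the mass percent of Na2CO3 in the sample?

63.17 %

n(HCl) = 0.02022 × 0.4521 = 9.141 × 10^-3 mol
Let x = n(Na2CO3), y = n(NaHCO3).
Titrant: 2x + 1y = 9.141 × 10^-3;  mass: 105.99x + 84.01y = 0.5607
Solving, x = 3.342 × 10^-3 mol, y = 2.458 × 10^-3 mol
mass of Na2CO3 = 3.342 × 10^-3 × 105.99 = 0.3542 g
% Na2CO3 = 0.3542 / 0.5607 × 100 = 63.17 %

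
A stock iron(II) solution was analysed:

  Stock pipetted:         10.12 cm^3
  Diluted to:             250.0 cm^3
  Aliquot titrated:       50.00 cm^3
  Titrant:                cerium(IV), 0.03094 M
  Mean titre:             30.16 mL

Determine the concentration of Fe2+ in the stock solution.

Ce^4+ + Fe^2+ → Ce^3+ + Fe^3+
n(Ce4+) = 0.03016 × 0.03094 = 9.332 × 10^-4 mol
n(Fe2+) in the aliquot = 9.332 × 10^-4 mol (1:1 ratio)
[Fe2+]_dilute = 9.332 × 10^-4 / 0.05000 = 0.01866 mol/L
Dilution factor = 250.0 / 10.12 = 24.70
[Fe2+]_stock = 0.01866 × 24.70 = 0.4610 mol/L

0.4610 M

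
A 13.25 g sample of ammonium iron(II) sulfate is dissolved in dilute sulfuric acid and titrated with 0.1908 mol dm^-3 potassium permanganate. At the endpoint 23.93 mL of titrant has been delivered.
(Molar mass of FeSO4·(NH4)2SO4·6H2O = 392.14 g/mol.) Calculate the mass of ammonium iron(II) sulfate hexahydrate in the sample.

8.952 g

MnO4^- + 5 Fe^2+ + 8 H^+ → Mn^2+ + 5 Fe^3+ + 4 H2O
n(KMnO4) = 0.02393 L × 0.1908 mol/L = 4.566 × 10^-3 mol
From the 5:1 ratio, n(FeSO4·(NH4)2SO4·6H2O) = 5/1 × 4.566 × 10^-3 = 0.02283 mol
mass of FeSO4·(NH4)2SO4·6H2O = 0.02283 × 392.14 g/mol = 8.952 g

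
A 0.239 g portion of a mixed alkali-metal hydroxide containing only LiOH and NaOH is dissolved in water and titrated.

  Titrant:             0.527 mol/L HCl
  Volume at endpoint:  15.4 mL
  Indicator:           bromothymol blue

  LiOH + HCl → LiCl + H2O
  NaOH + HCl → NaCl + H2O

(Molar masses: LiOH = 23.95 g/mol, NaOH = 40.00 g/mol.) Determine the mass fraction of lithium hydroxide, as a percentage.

n(HCl) = 0.0154 × 0.527 = 8.12 × 10^-3 mol
Let x = n(LiOH), y = n(NaOH).
Titrant: 1x + 1y = 8.12 × 10^-3;  mass: 23.95x + 40.00y = 0.239
Solving, x = 5.34 × 10^-3 mol, y = 2.78 × 10^-3 mol
mass of LiOH = 5.34 × 10^-3 × 23.95 = 0.128 g
% LiOH = 0.128 / 0.239 × 100 = 53.5 %

53.5 %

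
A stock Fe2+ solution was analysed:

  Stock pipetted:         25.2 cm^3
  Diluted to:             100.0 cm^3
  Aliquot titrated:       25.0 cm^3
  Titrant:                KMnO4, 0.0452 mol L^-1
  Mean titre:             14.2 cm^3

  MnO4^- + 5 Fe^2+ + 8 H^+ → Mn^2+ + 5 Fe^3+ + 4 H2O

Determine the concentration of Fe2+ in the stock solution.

0.509 mol/L

n(KMnO4) = 0.0142 × 0.0452 = 6.42 × 10^-4 mol
From the 5:1 ratio, n(Fe2+) in the aliquot = 5/1 × 6.42 × 10^-4 = 3.21 × 10^-3 mol
[Fe2+]_dilute = 3.21 × 10^-3 / 0.0250 = 0.128 mol/L
Dilution factor = 100.0 / 25.2 = 3.968
[Fe2+]_stock = 0.128 × 3.968 = 0.509 mol/L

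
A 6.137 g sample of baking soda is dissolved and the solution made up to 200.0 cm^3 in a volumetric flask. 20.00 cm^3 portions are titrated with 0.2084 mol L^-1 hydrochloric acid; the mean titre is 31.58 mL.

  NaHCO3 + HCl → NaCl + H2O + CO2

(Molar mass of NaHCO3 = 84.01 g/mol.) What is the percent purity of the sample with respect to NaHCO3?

n(HCl) per titration = 0.03158 × 0.2084 = 6.581 × 10^-3 mol
n(NaHCO3) in each aliquot = 6.581 × 10^-3 mol (1:1 ratio)
n(NaHCO3) in the whole flask = 6.581 × 10^-3 × 200.0/20.00 = 0.06581 mol
mass of NaHCO3 = 0.06581 × 84.01 = 5.529 g
% NaHCO3 = 5.529 / 6.137 × 100 = 90.09 %

90.09 %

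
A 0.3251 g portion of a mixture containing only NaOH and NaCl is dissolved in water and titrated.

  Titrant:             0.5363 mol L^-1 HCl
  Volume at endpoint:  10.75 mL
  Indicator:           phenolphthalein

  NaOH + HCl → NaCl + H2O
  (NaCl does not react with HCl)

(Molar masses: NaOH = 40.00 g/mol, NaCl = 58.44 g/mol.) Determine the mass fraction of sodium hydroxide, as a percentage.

n(HCl) = 0.01075 × 0.5363 = 5.765 × 10^-3 mol
Let x = n(NaOH), y = n(NaCl).
Titrant: 1x = 5.765 × 10^-3;  mass: 40.00x + 58.44y = 0.3251
Solving, x = 5.765 × 10^-3 mol, y = 1.617 × 10^-3 mol
mass of NaOH = 5.765 × 10^-3 × 40.00 = 0.2306 g
% NaOH = 0.2306 / 0.3251 × 100 = 70.93 %

70.93 %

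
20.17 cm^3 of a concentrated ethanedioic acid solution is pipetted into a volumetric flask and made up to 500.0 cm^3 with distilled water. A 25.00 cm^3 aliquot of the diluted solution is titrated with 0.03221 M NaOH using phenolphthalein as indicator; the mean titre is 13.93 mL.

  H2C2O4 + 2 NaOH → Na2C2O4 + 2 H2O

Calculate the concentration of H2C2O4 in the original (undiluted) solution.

0.2225 M

n(NaOH) = 0.01393 × 0.03221 = 4.487 × 10^-4 mol
From the 1:2 ratio, n(H2C2O4) in the aliquot = 1/2 × 4.487 × 10^-4 = 2.243 × 10^-4 mol
[H2C2O4]_dilute = 2.243 × 10^-4 / 0.02500 = 0.008974 mol/L
Dilution factor = 500.0 / 20.17 = 24.79
[H2C2O4]_stock = 0.008974 × 24.79 = 0.2225 mol/L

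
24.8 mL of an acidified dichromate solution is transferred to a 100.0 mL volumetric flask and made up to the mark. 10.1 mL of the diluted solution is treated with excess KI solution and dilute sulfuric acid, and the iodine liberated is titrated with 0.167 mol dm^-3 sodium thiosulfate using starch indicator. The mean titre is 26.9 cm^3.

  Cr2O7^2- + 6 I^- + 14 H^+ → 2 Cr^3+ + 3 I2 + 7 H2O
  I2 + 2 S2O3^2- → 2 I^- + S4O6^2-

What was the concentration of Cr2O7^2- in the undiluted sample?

n(S2O3^2-) = 0.0269 × 0.167 = 4.49 × 10^-3 mol
n(I2) = n(S2O3^2-)/2 = 2.25 × 10^-3 mol
From the 1:3 ratio, n(Cr2O7^2-) in the aliquot = 1/3 × 2.25 × 10^-3 = 7.49 × 10^-4 mol
[Cr2O7^2-]_dilute = 7.49 × 10^-4 / 0.0101 = 0.0741 mol/L
[Cr2O7^2-]_original = 0.0741 × 100.0/24.8 = 0.299 mol/L

0.299 mol/L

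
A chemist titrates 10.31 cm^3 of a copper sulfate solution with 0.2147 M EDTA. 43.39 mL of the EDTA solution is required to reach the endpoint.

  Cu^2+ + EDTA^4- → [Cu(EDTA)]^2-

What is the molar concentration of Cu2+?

n(EDTA) = 0.04339 L × 0.2147 mol/L = 9.316 × 10^-3 mol
n(Cu2+) = 9.316 × 10^-3 mol (1:1 mole ratio)
[Cu2+] = 9.316 × 10^-3 mol / 0.01031 L = 0.9036 mol/L

0.9036 M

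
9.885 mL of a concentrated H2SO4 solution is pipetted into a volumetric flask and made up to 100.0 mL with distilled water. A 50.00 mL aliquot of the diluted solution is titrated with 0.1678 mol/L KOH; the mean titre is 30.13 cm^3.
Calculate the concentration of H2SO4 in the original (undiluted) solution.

H2SO4 + 2 KOH → K2SO4 + 2 H2O
n(KOH) = 0.03013 × 0.1678 = 5.056 × 10^-3 mol
From the 1:2 ratio, n(H2SO4) in the aliquot = 1/2 × 5.056 × 10^-3 = 2.528 × 10^-3 mol
[H2SO4]_dilute = 2.528 × 10^-3 / 0.05000 = 0.05056 mol/L
Dilution factor = 100.0 / 9.885 = 10.12
[H2SO4]_stock = 0.05056 × 10.12 = 0.5115 mol/L

0.5115 mol/L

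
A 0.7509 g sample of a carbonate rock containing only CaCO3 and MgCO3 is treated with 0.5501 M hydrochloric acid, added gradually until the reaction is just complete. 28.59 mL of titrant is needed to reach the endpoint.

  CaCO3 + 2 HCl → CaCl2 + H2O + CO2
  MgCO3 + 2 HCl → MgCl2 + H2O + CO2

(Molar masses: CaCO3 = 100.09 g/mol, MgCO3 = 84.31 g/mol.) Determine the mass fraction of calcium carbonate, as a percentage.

74.26 %

n(HCl) = 0.02859 × 0.5501 = 0.01573 mol
Let x = n(CaCO3), y = n(MgCO3).
Titrant: 2x + 2y = 0.01573;  mass: 100.09x + 84.31y = 0.7509
Solving, x = 5.571 × 10^-3 mol, y = 2.293 × 10^-3 mol
mass of CaCO3 = 5.571 × 10^-3 × 100.09 = 0.5576 g
% CaCO3 = 0.5576 / 0.7509 × 100 = 74.26 %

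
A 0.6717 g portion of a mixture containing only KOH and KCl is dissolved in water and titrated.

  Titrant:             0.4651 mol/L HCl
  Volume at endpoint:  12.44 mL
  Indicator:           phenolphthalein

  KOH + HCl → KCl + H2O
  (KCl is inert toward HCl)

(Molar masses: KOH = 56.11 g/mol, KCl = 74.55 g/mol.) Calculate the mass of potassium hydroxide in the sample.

0.3246 g

n(HCl) = 0.01244 × 0.4651 = 5.786 × 10^-3 mol
Let x = n(KOH), y = n(KCl).
Titrant: 1x = 5.786 × 10^-3;  mass: 56.11x + 74.55y = 0.6717
Solving, x = 5.786 × 10^-3 mol, y = 4.655 × 10^-3 mol
mass of KOH = 5.786 × 10^-3 × 56.11 = 0.3246 g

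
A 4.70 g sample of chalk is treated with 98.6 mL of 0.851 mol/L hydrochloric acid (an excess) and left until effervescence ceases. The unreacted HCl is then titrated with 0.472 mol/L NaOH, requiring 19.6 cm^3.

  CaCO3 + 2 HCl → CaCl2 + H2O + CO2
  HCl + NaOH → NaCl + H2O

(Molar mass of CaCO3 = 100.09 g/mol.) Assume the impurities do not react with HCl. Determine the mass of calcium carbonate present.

3.74 g

n(HCl) added = 0.0986 × 0.851 = 0.0839 mol
n(NaOH) used in back-titration = 0.0196 × 0.472 = 9.25 × 10^-3 mol
n(HCl) left over = 9.25 × 10^-3 mol (1:1 ratio)
n(HCl) consumed by analyte = 0.0839 − 9.25 × 10^-3 = 0.0747 mol
From the 1:2 ratio, n(CaCO3) = 1/2 × 0.0747 = 0.0373 mol
mass of CaCO3 = 0.0373 × 100.09 = 3.74 g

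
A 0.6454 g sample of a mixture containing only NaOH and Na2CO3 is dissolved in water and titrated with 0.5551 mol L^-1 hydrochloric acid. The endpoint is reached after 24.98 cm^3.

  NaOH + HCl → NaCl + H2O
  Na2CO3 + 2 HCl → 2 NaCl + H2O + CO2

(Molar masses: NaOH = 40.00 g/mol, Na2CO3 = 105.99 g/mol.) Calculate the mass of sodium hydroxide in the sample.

n(HCl) = 0.02498 × 0.5551 = 0.01387 mol
Let x = n(NaOH), y = n(Na2CO3).
Titrant: 1x + 2y = 0.01387;  mass: 40.00x + 105.99y = 0.6454
Solving, x = 6.883 × 10^-3 mol, y = 3.491 × 10^-3 mol
mass of NaOH = 6.883 × 10^-3 × 40.00 = 0.2753 g

0.2753 g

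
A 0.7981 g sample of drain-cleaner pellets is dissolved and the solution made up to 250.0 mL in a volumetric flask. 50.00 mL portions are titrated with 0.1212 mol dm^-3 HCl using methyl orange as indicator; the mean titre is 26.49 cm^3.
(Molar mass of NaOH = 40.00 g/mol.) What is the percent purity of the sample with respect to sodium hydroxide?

NaOH + HCl → NaCl + H2O
n(HCl) per titration = 0.02649 × 0.1212 = 3.211 × 10^-3 mol
n(NaOH) in each aliquot = 3.211 × 10^-3 mol (1:1 ratio)
n(NaOH) in the whole flask = 3.211 × 10^-3 × 250.0/50.00 = 0.01605 mol
mass of NaOH = 0.01605 × 40.00 = 0.6421 g
% NaOH = 0.6421 / 0.7981 × 100 = 80.46 %

80.46 %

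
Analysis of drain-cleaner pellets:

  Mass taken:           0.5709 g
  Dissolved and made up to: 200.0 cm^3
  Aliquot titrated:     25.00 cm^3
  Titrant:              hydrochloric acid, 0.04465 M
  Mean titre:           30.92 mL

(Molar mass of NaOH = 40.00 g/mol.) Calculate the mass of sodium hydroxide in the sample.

0.4418 g

NaOH + HCl → NaCl + H2O
n(HCl) per titration = 0.03092 × 0.04465 = 1.381 × 10^-3 mol
n(NaOH) in each aliquot = 1.381 × 10^-3 mol (1:1 ratio)
n(NaOH) in the whole flask = 1.381 × 10^-3 × 200.0/25.00 = 0.01104 mol
mass of NaOH = 0.01104 × 40.00 = 0.4418 g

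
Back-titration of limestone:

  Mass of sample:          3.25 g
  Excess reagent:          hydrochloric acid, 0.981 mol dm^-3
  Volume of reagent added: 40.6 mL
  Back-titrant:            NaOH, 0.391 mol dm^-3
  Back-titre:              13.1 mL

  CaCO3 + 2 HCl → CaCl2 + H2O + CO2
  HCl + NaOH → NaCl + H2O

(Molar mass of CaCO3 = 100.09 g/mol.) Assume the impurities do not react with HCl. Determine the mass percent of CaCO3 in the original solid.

53.4 %

n(HCl) added = 0.0406 × 0.981 = 0.0398 mol
n(NaOH) used in back-titration = 0.0131 × 0.391 = 5.12 × 10^-3 mol
n(HCl) left over = 5.12 × 10^-3 mol (1:1 ratio)
n(HCl) consumed by analyte = 0.0398 − 5.12 × 10^-3 = 0.0347 mol
From the 1:2 ratio, n(CaCO3) = 1/2 × 0.0347 = 0.0174 mol
mass of CaCO3 = 0.0174 × 100.09 = 1.74 g
% CaCO3 = 1.74 / 3.25 × 100 = 53.4 %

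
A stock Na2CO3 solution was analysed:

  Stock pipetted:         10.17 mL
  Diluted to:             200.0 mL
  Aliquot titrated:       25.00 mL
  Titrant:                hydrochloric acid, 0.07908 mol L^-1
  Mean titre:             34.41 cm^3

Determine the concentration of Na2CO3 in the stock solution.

1.070 mol/L

Na2CO3 + 2 HCl → 2 NaCl + H2O + CO2
n(HCl) = 0.03441 × 0.07908 = 2.721 × 10^-3 mol
From the 1:2 ratio, n(Na2CO3) in the aliquot = 1/2 × 2.721 × 10^-3 = 1.361 × 10^-3 mol
[Na2CO3]_dilute = 1.361 × 10^-3 / 0.02500 = 0.05442 mol/L
Dilution factor = 200.0 / 10.17 = 19.67
[Na2CO3]_stock = 0.05442 × 19.67 = 1.070 mol/L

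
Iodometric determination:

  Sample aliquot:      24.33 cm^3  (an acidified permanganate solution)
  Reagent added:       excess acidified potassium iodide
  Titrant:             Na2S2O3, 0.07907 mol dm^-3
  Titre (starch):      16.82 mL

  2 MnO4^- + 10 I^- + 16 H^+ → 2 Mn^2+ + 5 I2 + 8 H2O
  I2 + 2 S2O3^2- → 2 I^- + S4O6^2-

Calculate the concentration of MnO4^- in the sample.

n(S2O3^2-) = 0.01682 × 0.07907 = 1.330 × 10^-3 mol
n(I2) = n(S2O3^2-)/2 = 6.650 × 10^-4 mol
From the 2:5 ratio, n(MnO4^-) in the aliquot = 2/5 × 6.650 × 10^-4 = 2.660 × 10^-4 mol
[MnO4^-] = 2.660 × 10^-4 / 0.02433 = 0.01093 mol/L

0.01093 mol/L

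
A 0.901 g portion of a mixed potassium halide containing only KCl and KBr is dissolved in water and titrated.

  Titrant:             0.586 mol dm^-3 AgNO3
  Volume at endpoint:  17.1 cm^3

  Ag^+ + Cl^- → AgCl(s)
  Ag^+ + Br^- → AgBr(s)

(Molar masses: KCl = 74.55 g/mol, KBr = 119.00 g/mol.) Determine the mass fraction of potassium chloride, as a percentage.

54.3 %

n(AgNO3) = 0.0171 × 0.586 = 0.0100 mol
Let x = n(KCl), y = n(KBr).
Titrant: 1x + 1y = 0.0100;  mass: 74.55x + 119.00y = 0.901
Solving, x = 6.56 × 10^-3 mol, y = 3.46 × 10^-3 mol
mass of KCl = 6.56 × 10^-3 × 74.55 = 0.489 g
% KCl = 0.489 / 0.901 × 100 = 54.3 %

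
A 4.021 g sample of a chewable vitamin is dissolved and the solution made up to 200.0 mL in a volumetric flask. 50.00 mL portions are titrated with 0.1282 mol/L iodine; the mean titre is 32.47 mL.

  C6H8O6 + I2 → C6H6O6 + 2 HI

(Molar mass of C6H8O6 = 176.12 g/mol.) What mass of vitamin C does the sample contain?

n(I2) per titration = 0.03247 × 0.1282 = 4.163 × 10^-3 mol
n(C6H8O6) in each aliquot = 4.163 × 10^-3 mol (1:1 ratio)
n(C6H8O6) in the whole flask = 4.163 × 10^-3 × 200.0/50.00 = 0.01665 mol
mass of C6H8O6 = 0.01665 × 176.12 = 2.933 g

2.933 g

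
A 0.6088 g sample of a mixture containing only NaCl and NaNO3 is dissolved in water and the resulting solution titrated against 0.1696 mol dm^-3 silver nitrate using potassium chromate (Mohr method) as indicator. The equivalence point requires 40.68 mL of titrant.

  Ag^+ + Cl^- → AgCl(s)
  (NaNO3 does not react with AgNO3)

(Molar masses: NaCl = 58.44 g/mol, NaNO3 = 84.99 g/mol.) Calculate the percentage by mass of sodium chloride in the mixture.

n(AgNO3) = 0.04068 × 0.1696 = 6.899 × 10^-3 mol
Let x = n(NaCl), y = n(NaNO3).
Titrant: 1x = 6.899 × 10^-3;  mass: 58.44x + 84.99y = 0.6088
Solving, x = 6.899 × 10^-3 mol, y = 2.419 × 10^-3 mol
mass of NaCl = 6.899 × 10^-3 × 58.44 = 0.4032 g
% NaCl = 0.4032 / 0.6088 × 100 = 66.23 %

66.23 %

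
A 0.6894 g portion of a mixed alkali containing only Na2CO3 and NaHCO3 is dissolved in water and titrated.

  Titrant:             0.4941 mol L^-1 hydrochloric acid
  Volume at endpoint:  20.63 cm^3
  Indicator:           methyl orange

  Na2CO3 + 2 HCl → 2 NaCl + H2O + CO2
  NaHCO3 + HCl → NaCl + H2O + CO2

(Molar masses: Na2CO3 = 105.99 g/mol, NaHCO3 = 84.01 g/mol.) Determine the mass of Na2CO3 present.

0.2852 g

n(HCl) = 0.02063 × 0.4941 = 0.01019 mol
Let x = n(Na2CO3), y = n(NaHCO3).
Titrant: 2x + 1y = 0.01019;  mass: 105.99x + 84.01y = 0.6894
Solving, x = 2.691 × 10^-3 mol, y = 4.811 × 10^-3 mol
mass of Na2CO3 = 2.691 × 10^-3 × 105.99 = 0.2852 g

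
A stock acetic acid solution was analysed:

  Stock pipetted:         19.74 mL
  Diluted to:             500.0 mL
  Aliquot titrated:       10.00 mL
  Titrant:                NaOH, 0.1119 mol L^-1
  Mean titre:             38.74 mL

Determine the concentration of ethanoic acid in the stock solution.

10.98 mol/L

CH3COOH + NaOH → CH3COONa + H2O
n(NaOH) = 0.03874 × 0.1119 = 4.335 × 10^-3 mol
n(CH3COOH) in the aliquot = 4.335 × 10^-3 mol (1:1 ratio)
[CH3COOH]_dilute = 4.335 × 10^-3 / 0.01000 = 0.4335 mol/L
Dilution factor = 500.0 / 19.74 = 25.33
[CH3COOH]_stock = 0.4335 × 25.33 = 10.98 mol/L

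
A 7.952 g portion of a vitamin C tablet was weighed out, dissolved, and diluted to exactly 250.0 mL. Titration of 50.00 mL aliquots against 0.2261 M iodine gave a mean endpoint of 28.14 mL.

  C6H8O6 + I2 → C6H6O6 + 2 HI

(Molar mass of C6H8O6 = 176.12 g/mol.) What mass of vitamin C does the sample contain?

n(I2) per titration = 0.02814 × 0.2261 = 6.362 × 10^-3 mol
n(C6H8O6) in each aliquot = 6.362 × 10^-3 mol (1:1 ratio)
n(C6H8O6) in the whole flask = 6.362 × 10^-3 × 250.0/50.00 = 0.03181 mol
mass of C6H8O6 = 0.03181 × 176.12 = 5.603 g

5.603 g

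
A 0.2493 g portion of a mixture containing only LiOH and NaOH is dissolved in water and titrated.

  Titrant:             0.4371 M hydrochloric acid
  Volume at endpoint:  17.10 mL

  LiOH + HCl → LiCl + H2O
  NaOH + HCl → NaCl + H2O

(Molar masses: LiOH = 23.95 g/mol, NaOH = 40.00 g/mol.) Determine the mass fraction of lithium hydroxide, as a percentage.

n(HCl) = 0.01710 × 0.4371 = 7.474 × 10^-3 mol
Let x = n(LiOH), y = n(NaOH).
Titrant: 1x + 1y = 7.474 × 10^-3;  mass: 23.95x + 40.00y = 0.2493
Solving, x = 3.095 × 10^-3 mol, y = 4.379 × 10^-3 mol
mass of LiOH = 3.095 × 10^-3 × 23.95 = 0.07413 g
% LiOH = 0.07413 / 0.2493 × 100 = 29.73 %

29.73 %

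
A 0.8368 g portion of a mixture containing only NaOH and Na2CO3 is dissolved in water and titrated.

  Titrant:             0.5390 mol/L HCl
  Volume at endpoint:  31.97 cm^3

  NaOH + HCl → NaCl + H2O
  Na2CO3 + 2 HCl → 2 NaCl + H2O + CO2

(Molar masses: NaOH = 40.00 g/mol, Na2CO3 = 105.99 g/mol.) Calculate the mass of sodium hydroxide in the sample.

0.2352 g

n(HCl) = 0.03197 × 0.5390 = 0.01723 mol
Let x = n(NaOH), y = n(Na2CO3).
Titrant: 1x + 2y = 0.01723;  mass: 40.00x + 105.99y = 0.8368
Solving, x = 5.879 × 10^-3 mol, y = 5.676 × 10^-3 mol
mass of NaOH = 5.879 × 10^-3 × 40.00 = 0.2352 g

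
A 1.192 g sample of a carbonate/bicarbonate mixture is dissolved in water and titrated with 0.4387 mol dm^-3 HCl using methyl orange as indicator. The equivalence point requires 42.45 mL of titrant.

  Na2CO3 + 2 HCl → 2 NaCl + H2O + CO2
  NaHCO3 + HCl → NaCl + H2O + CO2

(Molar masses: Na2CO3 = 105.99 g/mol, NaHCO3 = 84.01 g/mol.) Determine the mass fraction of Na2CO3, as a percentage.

n(HCl) = 0.04245 × 0.4387 = 0.01862 mol
Let x = n(Na2CO3), y = n(NaHCO3).
Titrant: 2x + 1y = 0.01862;  mass: 105.99x + 84.01y = 1.192
Solving, x = 6.005 × 10^-3 mol, y = 6.612 × 10^-3 mol
mass of Na2CO3 = 6.005 × 10^-3 × 105.99 = 0.6365 g
% Na2CO3 = 0.6365 / 1.192 × 100 = 53.40 %

53.40 %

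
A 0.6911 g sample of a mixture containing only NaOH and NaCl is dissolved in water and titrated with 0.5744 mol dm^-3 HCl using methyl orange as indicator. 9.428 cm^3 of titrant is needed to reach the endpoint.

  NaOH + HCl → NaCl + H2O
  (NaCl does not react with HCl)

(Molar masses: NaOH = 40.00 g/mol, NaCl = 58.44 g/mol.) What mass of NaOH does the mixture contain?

0.2166 g

n(HCl) = 0.009428 × 0.5744 = 5.415 × 10^-3 mol
Let x = n(NaOH), y = n(NaCl).
Titrant: 1x = 5.415 × 10^-3;  mass: 40.00x + 58.44y = 0.6911
Solving, x = 5.415 × 10^-3 mol, y = 8.119 × 10^-3 mol
mass of NaOH = 5.415 × 10^-3 × 40.00 = 0.2166 g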